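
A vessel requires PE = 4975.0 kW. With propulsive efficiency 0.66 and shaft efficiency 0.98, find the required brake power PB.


Formula: PB = PE / (eta_D * eta_S)
Step 1 — combined efficiency = eta_D * eta_S = 0.66 * 0.98 = 0.6468
Step 2 — PB = 4975.0 / 0.6468 ≈ 7691.7 kW (5 s.f.)

7691.7 kW


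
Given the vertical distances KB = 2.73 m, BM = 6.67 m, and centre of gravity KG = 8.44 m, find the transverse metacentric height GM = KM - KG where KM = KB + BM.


Formula: GM = KB + BM - KG
Step 1 — KM = KB + BM = 2.73 + 6.67 = 9.4 m
Step 2 — GM = KM - KG = 9.4 - 8.44 = 0.96 m

0.96 m


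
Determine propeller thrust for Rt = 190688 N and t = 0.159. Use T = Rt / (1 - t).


Formula: T = Rt / (1 - t)
Step 1 — (1 - t) = 1 - 0.159 = 0.841
Step 2 — T = 190688 / 0.841 ≈ 226740 N (5 s.f.)

226740 N


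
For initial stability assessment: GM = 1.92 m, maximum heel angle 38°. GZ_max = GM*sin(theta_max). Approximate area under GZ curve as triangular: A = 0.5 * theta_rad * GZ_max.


Formula: GZ_max = GM * sin(theta); Area = 0.5 * theta_rad * GZ_max
Step 1 — GZ_max = 1.92 * sin(38°) = 1.92 * 0.615661 = 1.182069 m
Step 2 — theta_rad = 38 * pi/180 = 0.663225 rad
Step 3 — Area = 0.5 * 0.663225 * 1.182069 ≈ 0.39199 m·rad (5 s.f.)

0.39199 m·rad


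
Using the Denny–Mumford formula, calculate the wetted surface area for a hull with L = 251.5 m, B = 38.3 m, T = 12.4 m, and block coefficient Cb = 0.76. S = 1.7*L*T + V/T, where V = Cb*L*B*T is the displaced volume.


Formula: S = 1.7*L*T + V/T with V = Cb*L*B*T, i.e. S = L * (1.7*T + Cb*B)
Step 1 — 1.7*T = 1.7 * 12.4 = 21.08 m
Step 2 — Cb*B = 0.76 * 38.3 = 29.108 m
Step 3 — 1.7*T + Cb*B = 21.08 + 29.108 = 50.188 m
Step 4 — S = 251.5 * 50.188 ≈ 12622 m^2 (5 s.f.)

12622 m^2


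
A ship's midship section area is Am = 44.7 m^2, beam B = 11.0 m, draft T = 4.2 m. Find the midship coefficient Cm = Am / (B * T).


Formula: Cm = Am / (B * T)
Step 1 — B * T = 11.0 * 4.2 = 46.2 m^2
Step 2 — Cm = 44.7 / 46.2 ≈ 0.96753 (5 s.f.)

0.96753


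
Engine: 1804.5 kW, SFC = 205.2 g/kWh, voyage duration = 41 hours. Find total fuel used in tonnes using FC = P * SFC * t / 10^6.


Formula: FC (tonnes) = P * SFC * t / 1,000,000
Step 1 — P * SFC * t = 1804.5 * 205.2 * 41 = 15181619.4 g
Step 2 — FC (tonnes) = 15181619.4 / 1,000,000 ≈ 15.182 tonnes (5 s.f.)

15.182 tonnes


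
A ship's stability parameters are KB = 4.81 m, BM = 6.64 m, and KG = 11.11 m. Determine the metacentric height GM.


Formula: GM = KB + BM - KG
Step 1 — KM = KB + BM = 4.81 + 6.64 = 11.45 m
Step 2 — GM = KM - KG = 11.45 - 11.11 = 0.34 m

0.34 m


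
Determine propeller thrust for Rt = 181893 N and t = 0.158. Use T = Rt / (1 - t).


Formula: T = Rt / (1 - t)
Step 1 — (1 - t) = 1 - 0.158 = 0.842
Step 2 — T = 181893 / 0.842 ≈ 216020 N (5 s.f.)

216020 N


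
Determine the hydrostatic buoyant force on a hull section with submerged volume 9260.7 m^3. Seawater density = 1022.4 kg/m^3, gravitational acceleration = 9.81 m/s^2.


Formula: Fb = rho * g * V
Substituting: Fb = 1022.4 * 9.81 * 9260.7
Intermediate: 1022.4 * 9.81 = 10029.744
Result: Fb = 10029.744 * 9260.7 ≈ 92882000 N (5 s.f.)

92882000 N


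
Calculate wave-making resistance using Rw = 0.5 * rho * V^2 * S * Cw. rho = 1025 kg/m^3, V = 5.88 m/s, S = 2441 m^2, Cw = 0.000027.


Formula: Rw = 0.5 * rho * V^2 * S * Cw
Step 1 — V^2 = 5.88^2 = 34.5744
Step 2 — 0.5 * rho * V^2 = 0.5 * 1025 * 34.5744 = 17719.38
Step 3 — Rw = 17719.38 * 2441 * 0.000027 ≈ 1167.8 N (5 s.f.)

1167.8 N


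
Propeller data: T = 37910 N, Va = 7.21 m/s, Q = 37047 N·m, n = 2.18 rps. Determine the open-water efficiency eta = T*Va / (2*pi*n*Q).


Formula: eta = T * Va / (2 * pi * n * Q)
Step 1 — numerator = T * Va = 37910 * 7.21 = 273331.1
Step 2 — 2 * pi * n = 2 * pi * 2.18 = 13.697344
Step 3 — denominator = 13.697344 * 37047 = 507445.5
Step 4 — eta = 273331.1 / 507445.5 ≈ 0.53864 (5 s.f.)

0.53864


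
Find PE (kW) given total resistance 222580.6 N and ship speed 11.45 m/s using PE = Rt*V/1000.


Formula: PE = Rt * V / 1000 (kW)
Step 1 — PE (W) = 222580.6 * 11.45 = 2548547.87 W
Step 2 — PE (kW) = 2548547.87 / 1000 ≈ 2548.5 kW (5 s.f.)

2548.5 kW


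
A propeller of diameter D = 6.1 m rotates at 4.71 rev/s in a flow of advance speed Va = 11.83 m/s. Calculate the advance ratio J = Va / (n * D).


Formula: J = Va / (n * D)
Step 1 — n * D = 4.71 * 6.1 = 28.731
Step 2 — J = 11.83 / 28.731 ≈ 0.41175 (5 s.f.)

0.41175


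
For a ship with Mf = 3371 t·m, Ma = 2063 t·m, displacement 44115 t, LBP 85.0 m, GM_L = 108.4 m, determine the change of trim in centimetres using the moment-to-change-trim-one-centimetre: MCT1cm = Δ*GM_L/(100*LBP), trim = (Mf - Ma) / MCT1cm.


Formula: net trimming moment = Mf - Ma; MCT1cm = Δ*GM_L/(100*LBP); trim = net moment / MCT1cm
Step 1 — net trimming moment = 3371 - 2063 = 1308 t·m
Step 2 — MCT1cm = 44115 * 108.4 / (100 * 85.0) = 562.596 t·m/cm
Step 3 — trim = 1308 / 562.596 ≈ 2.3249 cm (5 s.f.)

2.3249 cm


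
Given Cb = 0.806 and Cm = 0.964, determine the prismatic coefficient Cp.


Formula: Cp = Cb / Cm
Substituting: Cp = 0.806 / 0.964
Result: Cp ≈ 0.83610 (5 s.f.)

0.83610


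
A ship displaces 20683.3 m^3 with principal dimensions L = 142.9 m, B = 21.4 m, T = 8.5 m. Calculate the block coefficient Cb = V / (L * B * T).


Formula: Cb = V / (L * B * T)
Step 1 — L * B * T = 142.9 * 21.4 * 8.5 = 25993.51 m^3
Step 2 — Cb = 20683.3 / 25993.51 ≈ 0.79571 (5 s.f.)

0.79571


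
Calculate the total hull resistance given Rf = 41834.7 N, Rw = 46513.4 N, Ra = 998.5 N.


Formula: Rt = Rf + Rw + Ra
Substituting: Rt = 41834.7 + 46513.4 + 998.5
Result: Rt = 89346.6 N

89346.6 N


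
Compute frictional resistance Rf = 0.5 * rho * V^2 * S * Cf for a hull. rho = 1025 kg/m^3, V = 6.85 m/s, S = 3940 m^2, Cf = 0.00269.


Formula: Rf = 0.5 * rho * V^2 * S * Cf
Step 1 — V^2 = 6.85^2 = 46.9225
Step 2 — 0.5 * rho * V^2 = 0.5 * 1025 * 46.9225 = 24047.78125
Step 3 — Rf = 24047.78125 * 3940 * 0.00269 ≈ 254870 N (5 s.f.)

254870 N


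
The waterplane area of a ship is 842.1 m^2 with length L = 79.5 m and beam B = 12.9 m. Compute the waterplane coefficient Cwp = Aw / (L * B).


Formula: Cwp = Aw / (L * B)
Step 1 — L * B = 79.5 * 12.9 = 1025.55 m^2
Step 2 — Cwp = 842.1 / 1025.55 ≈ 0.82112 (5 s.f.)

0.82112


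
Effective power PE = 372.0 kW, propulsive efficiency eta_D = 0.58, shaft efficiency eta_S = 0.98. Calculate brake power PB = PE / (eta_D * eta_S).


Formula: PB = PE / (eta_D * eta_S)
Step 1 — combined efficiency = eta_D * eta_S = 0.58 * 0.98 = 0.5684
Step 2 — PB = 372.0 / 0.5684 ≈ 654.47 kW (5 s.f.)

654.47 kW


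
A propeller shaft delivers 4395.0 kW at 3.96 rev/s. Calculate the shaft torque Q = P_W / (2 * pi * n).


Formula: Q = P_W / (2 * pi * n)
Step 1 — P_W = 4395.0 kW * 1000 = 4395000.0 W
Step 2 — 2 * pi * n = 2 * pi * 3.96 = 24.881414
Step 3 — Q = 4395000.0 / 24.881414 ≈ 176640 N·m (5 s.f.)

176640 N·m


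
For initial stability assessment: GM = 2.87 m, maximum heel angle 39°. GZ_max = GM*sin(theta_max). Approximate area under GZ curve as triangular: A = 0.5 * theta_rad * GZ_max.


Formula: GZ_max = GM * sin(theta); Area = 0.5 * theta_rad * GZ_max
Step 1 — GZ_max = 2.87 * sin(39°) = 2.87 * 0.62932 = 1.806148 m
Step 2 — theta_rad = 39 * pi/180 = 0.680678 rad
Step 3 — Area = 0.5 * 0.680678 * 1.806148 ≈ 0.61470 m·rad (5 s.f.)

0.61470 m·rad


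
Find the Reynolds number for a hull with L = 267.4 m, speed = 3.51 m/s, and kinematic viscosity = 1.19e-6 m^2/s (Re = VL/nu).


Formula: Re = V * L / nu
Step 1 — V * L = 3.51 * 267.4 = 938.574 m^2/s
Step 2 — Re = 938.574 / 1.19e-6 = 7.89e+08

7.89e+08


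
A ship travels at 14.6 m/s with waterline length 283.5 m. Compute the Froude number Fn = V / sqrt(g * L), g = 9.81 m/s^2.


Formula: Fn = V / sqrt(g * L)
Step 1 — g * L = 9.81 * 283.5 = 2781.135
Step 2 — sqrt(g * L) = sqrt(2781.135) = 52.736467
Step 3 — Fn = 14.6 / 52.736467 ≈ 0.27685 (5 s.f.)

0.27685


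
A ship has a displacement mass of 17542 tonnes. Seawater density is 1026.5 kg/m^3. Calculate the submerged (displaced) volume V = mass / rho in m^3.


Formula: V = mass / rho
Step 1 — convert tonnes to kg: 17542 t * 1000 = 17542000 kg
Step 2 — V = 17542000 / 1026.5 ≈ 17089 m^3 (5 s.f.)

17089 m^3


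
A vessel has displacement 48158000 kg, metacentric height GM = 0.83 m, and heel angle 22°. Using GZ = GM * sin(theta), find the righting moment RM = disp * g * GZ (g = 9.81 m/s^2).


Formula: GZ = GM * sin(theta); RM = disp * g * GZ
Step 1 — GZ = 0.83 * sin(22°) = 0.83 * 0.374607 = 0.310924 m
Step 2 — RM = 48158000 * 9.81 * 0.310924 ≈ 146890000 N·m (5 s.f.)

146890000 N·m


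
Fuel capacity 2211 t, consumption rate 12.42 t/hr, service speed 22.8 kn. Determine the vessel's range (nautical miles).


Formula: endurance = fuel / rate; range = endurance * speed
Step 1 — endurance = 2211 / 12.42 = 178.0193 hours
Step 2 — range = 178.0193 * 22.8 ≈ 4058.8 nautical miles (5 s.f.)

4058.8 NM


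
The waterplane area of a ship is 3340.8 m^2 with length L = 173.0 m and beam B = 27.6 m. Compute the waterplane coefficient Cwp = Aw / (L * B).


Formula: Cwp = Aw / (L * B)
Step 1 — L * B = 173.0 * 27.6 = 4774.8 m^2
Step 2 — Cwp = 3340.8 / 4774.8 ≈ 0.69967 (5 s.f.)

0.69967


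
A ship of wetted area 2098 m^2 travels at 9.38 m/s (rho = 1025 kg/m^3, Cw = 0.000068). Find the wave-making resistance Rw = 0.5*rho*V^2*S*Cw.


Formula: Rw = 0.5 * rho * V^2 * S * Cw
Step 1 — V^2 = 9.38^2 = 87.9844
Step 2 — 0.5 * rho * V^2 = 0.5 * 1025 * 87.9844 = 45092.005
Step 3 — Rw = 45092.005 * 2098 * 0.000068 ≈ 6433.0 N (5 s.f.)

6433.0 N


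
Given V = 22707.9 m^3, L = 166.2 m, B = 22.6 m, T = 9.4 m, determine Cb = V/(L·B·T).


Formula: Cb = V / (L * B * T)
Step 1 — L * B * T = 166.2 * 22.6 * 9.4 = 35307.528 m^3
Step 2 — Cb = 22707.9 / 35307.528 ≈ 0.64315 (5 s.f.)

0.64315


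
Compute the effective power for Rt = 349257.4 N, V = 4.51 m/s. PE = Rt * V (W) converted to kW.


Formula: PE = Rt * V / 1000 (kW)
Step 1 — PE (W) = 349257.4 * 4.51 = 1575150.874 W
Step 2 — PE (kW) = 1575150.874 / 1000 ≈ 1575.2 kW (5 s.f.)

1575.2 kW


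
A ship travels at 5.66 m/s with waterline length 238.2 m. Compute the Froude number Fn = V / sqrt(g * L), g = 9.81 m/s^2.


Formula: Fn = V / sqrt(g * L)
Step 1 — g * L = 9.81 * 238.2 = 2336.742
Step 2 — sqrt(g * L) = sqrt(2336.742) = 48.339859
Step 3 — Fn = 5.66 / 48.339859 ≈ 0.11709 (5 s.f.)

0.11709


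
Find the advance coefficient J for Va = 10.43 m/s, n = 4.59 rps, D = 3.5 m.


Formula: J = Va / (n * D)
Step 1 — n * D = 4.59 * 3.5 = 16.065
Step 2 — J = 10.43 / 16.065 ≈ 0.64924 (5 s.f.)

0.64924


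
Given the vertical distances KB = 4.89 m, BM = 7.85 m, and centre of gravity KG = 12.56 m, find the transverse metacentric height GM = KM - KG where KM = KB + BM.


Formula: GM = KB + BM - KG
Step 1 — KM = KB + BM = 4.89 + 7.85 = 12.74 m
Step 2 — GM = KM - KG = 12.74 - 12.56 = 0.18 m

0.18 m


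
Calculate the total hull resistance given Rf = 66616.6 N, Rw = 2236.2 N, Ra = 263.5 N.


Formula: Rt = Rf + Rw + Ra
Substituting: Rt = 66616.6 + 2236.2 + 263.5
Result: Rt = 69116.3 N

69116.3 N


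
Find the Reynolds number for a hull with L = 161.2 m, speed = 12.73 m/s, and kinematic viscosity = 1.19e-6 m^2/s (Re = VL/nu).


Formula: Re = V * L / nu
Step 1 — V * L = 12.73 * 161.2 = 2052.076 m^2/s
Step 2 — Re = 2052.076 / 1.19e-6 = 1.72e+09

1.72e+09


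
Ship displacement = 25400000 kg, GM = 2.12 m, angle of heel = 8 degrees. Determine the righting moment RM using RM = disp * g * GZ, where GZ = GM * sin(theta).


Formula: GZ = GM * sin(theta); RM = disp * g * GZ
Step 1 — GZ = 2.12 * sin(8°) = 2.12 * 0.139173 = 0.295047 m
Step 2 — RM = 25400000 * 9.81 * 0.295047 ≈ 73518000 N·m (5 s.f.)

73518000 N·m


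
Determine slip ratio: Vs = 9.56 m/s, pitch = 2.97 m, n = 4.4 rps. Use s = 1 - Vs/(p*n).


Formula: s = 1 - Vs / (p * n)
Step 1 — p * n = 2.97 * 4.4 = 13.068
Step 2 — Vs / (p*n) = 9.56 / 13.068 = 0.731558 (6 d.p.)
Step 3 — s = 1 - 0.731558 = 0.268442

0.268442


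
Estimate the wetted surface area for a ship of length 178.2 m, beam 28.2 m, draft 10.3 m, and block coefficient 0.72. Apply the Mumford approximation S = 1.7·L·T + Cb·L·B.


Formula: S = 1.7*L*T + V/T with V = Cb*L*B*T, i.e. S = L * (1.7*T + Cb*B)
Step 1 — 1.7*T = 1.7 * 10.3 = 17.51 m
Step 2 — Cb*B = 0.72 * 28.2 = 20.304 m
Step 3 — 1.7*T + Cb*B = 17.51 + 20.304 = 37.814 m
Step 4 — S = 178.2 * 37.814 ≈ 6738.5 m^2 (5 s.f.)

6738.5 m^2


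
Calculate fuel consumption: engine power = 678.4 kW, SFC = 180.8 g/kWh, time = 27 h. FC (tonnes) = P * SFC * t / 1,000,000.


Formula: FC (tonnes) = P * SFC * t / 1,000,000
Step 1 — P * SFC * t = 678.4 * 180.8 * 27 = 3311677.44 g
Step 2 — FC (tonnes) = 3311677.44 / 1,000,000 ≈ 3.3117 tonnes (5 s.f.)

3.3117 tonnes


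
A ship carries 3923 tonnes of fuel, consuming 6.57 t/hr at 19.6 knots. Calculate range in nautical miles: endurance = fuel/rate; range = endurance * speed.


Formula: endurance = fuel / rate; range = endurance * speed
Step 1 — endurance = 3923 / 6.57 = 597.1081 hours
Step 2 — range = 597.1081 * 19.6 ≈ 11703 nautical miles (5 s.f.)

11703 NM


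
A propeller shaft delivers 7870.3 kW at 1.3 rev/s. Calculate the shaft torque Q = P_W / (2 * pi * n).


Formula: Q = P_W / (2 * pi * n)
Step 1 — P_W = 7870.3 kW * 1000 = 7870300.0 W
Step 2 — 2 * pi * n = 2 * pi * 1.3 = 8.168141
Step 3 — Q = 7870300.0 / 8.168141 ≈ 963540 N·m (5 s.f.)

963540 N·m


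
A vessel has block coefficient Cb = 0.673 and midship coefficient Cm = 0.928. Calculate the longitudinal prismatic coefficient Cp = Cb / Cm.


Formula: Cp = Cb / Cm
Substituting: Cp = 0.673 / 0.928
Result: Cp ≈ 0.72522 (5 s.f.)

0.72522


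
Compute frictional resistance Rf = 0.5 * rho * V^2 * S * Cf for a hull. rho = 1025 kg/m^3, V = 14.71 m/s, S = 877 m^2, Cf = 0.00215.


Formula: Rf = 0.5 * rho * V^2 * S * Cf
Step 1 — V^2 = 14.71^2 = 216.3841
Step 2 — 0.5 * rho * V^2 = 0.5 * 1025 * 216.3841 = 110896.85125
Step 3 — Rf = 110896.85125 * 877 * 0.00215 ≈ 209100 N (5 s.f.)

209100 N


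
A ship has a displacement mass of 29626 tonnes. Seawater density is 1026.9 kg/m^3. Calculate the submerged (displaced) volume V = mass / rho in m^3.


Formula: V = mass / rho
Step 1 — convert tonnes to kg: 29626 t * 1000 = 29626000 kg
Step 2 — V = 29626000 / 1026.9 ≈ 28850 m^3 (5 s.f.)

28850 m^3


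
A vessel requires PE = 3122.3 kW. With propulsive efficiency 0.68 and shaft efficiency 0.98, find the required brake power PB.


Formula: PB = PE / (eta_D * eta_S)
Step 1 — combined efficiency = eta_D * eta_S = 0.68 * 0.98 = 0.6664
Step 2 — PB = 3122.3 / 0.6664 ≈ 4685.3 kW (5 s.f.)

4685.3 kW


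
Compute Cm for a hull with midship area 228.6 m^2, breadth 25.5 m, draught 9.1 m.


Formula: Cm = Am / (B * T)
Step 1 — B * T = 25.5 * 9.1 = 232.05 m^2
Step 2 — Cm = 228.6 / 232.05 ≈ 0.98513 (5 s.f.)

0.98513


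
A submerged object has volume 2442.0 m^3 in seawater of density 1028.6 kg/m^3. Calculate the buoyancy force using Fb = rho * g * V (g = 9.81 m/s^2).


Formula: Fb = rho * g * V
Substituting: Fb = 1028.6 * 9.81 * 2442.0
Intermediate: 1028.6 * 9.81 = 10090.566
Result: Fb = 10090.566 * 2442.0 ≈ 24641000 N (5 s.f.)

24641000 N


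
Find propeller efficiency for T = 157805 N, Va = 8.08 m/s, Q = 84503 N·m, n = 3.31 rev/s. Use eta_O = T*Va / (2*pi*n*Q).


Formula: eta = T * Va / (2 * pi * n * Q)
Step 1 — numerator = T * Va = 157805 * 8.08 = 1275064.4
Step 2 — 2 * pi * n = 2 * pi * 3.31 = 20.797343
Step 3 — denominator = 20.797343 * 84503 = 1757437.88
Step 4 — eta = 1275064.4 / 1757437.88 ≈ 0.72552 (5 s.f.)

0.72552


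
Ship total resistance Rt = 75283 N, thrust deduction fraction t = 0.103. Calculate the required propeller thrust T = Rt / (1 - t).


Formula: T = Rt / (1 - t)
Step 1 — (1 - t) = 1 - 0.103 = 0.897
Step 2 — T = 75283 / 0.897 ≈ 83928 N (5 s.f.)

83928 N


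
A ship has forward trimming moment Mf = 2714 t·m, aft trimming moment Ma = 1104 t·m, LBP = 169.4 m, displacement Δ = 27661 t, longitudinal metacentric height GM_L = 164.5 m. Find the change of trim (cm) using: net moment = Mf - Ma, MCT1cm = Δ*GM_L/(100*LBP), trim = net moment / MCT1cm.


Formula: net trimming moment = Mf - Ma; MCT1cm = Δ*GM_L/(100*LBP); trim = net moment / MCT1cm
Step 1 — net trimming moment = 2714 - 1104 = 1610 t·m
Step 2 — MCT1cm = 27661 * 164.5 / (100 * 169.4) = 268.6089 t·m/cm
Step 3 — trim = 1610 / 268.6089 ≈ 5.9938 cm (5 s.f.)

5.9938 cm


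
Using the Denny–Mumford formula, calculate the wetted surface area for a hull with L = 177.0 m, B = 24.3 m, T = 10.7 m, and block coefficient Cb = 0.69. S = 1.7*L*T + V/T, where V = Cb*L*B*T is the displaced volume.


Formula: S = 1.7*L*T + V/T with V = Cb*L*B*T, i.e. S = L * (1.7*T + Cb*B)
Step 1 — 1.7*T = 1.7 * 10.7 = 18.19 m
Step 2 — Cb*B = 0.69 * 24.3 = 16.767 m
Step 3 — 1.7*T + Cb*B = 18.19 + 16.767 = 34.957 m
Step 4 — S = 177.0 * 34.957 ≈ 6187.4 m^2 (5 s.f.)

6187.4 m^2


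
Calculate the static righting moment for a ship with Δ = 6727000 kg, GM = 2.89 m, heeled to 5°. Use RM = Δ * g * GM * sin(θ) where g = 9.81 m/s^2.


Formula: GZ = GM * sin(theta); RM = disp * g * GZ
Step 1 — GZ = 2.89 * sin(5°) = 2.89 * 0.087156 = 0.251881 m
Step 2 — RM = 6727000 * 9.81 * 0.251881 ≈ 16622000 N·m (5 s.f.)

16622000 N·m


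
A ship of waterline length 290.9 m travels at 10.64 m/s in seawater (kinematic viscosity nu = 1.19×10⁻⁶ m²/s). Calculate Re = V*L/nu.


Formula: Re = V * L / nu
Step 1 — V * L = 10.64 * 290.9 = 3095.176 m^2/s
Step 2 — Re = 3095.176 / 1.19e-6 = 2.60e+09

2.60e+09


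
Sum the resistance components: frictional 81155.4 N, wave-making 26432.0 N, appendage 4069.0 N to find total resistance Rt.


Formula: Rt = Rf + Rw + Ra
Substituting: Rt = 81155.4 + 26432.0 + 4069.0
Result: Rt = 111656.4 N

111656.4 N


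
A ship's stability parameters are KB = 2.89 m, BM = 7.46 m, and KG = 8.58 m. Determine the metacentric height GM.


Formula: GM = KB + BM - KG
Step 1 — KM = KB + BM = 2.89 + 7.46 = 10.35 m
Step 2 — GM = KM - KG = 10.35 - 8.58 = 1.77 m

1.77 m


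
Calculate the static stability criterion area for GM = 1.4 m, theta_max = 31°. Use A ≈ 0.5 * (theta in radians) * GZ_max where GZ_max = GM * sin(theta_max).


Formula: GZ_max = GM * sin(theta); Area = 0.5 * theta_rad * GZ_max
Step 1 — GZ_max = 1.4 * sin(31°) = 1.4 * 0.515038 = 0.721053 m
Step 2 — theta_rad = 31 * pi/180 = 0.541052 rad
Step 3 — Area = 0.5 * 0.541052 * 0.721053 ≈ 0.19506 m·rad (5 s.f.)

0.19506 m·rad


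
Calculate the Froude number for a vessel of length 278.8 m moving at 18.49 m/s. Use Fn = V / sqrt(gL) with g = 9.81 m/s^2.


Formula: Fn = V / sqrt(g * L)
Step 1 — g * L = 9.81 * 278.8 = 2735.028
Step 2 — sqrt(g * L) = sqrt(2735.028) = 52.297495
Step 3 — Fn = 18.49 / 52.297495 ≈ 0.35355 (5 s.f.)

0.35355


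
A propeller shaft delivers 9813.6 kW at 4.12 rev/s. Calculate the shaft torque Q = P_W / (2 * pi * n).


Formula: Q = P_W / (2 * pi * n)
Step 1 — P_W = 9813.6 kW * 1000 = 9813600.0 W
Step 2 — 2 * pi * n = 2 * pi * 4.12 = 25.886723
Step 3 — Q = 9813600.0 / 25.886723 ≈ 379100 N·m (5 s.f.)

379100 N·m


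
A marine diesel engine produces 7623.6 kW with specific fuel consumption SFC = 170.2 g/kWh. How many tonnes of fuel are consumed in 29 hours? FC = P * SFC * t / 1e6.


Formula: FC (tonnes) = P * SFC * t / 1,000,000
Step 1 — P * SFC * t = 7623.6 * 170.2 * 29 = 37628564.88 g
Step 2 — FC (tonnes) = 37628564.88 / 1,000,000 ≈ 37.629 tonnes (5 s.f.)

37.629 tonnes


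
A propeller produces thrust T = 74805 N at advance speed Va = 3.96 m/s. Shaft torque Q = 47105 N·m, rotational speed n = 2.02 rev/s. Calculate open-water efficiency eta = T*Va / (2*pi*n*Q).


Formula: eta = T * Va / (2 * pi * n * Q)
Step 1 — numerator = T * Va = 74805 * 3.96 = 296227.8
Step 2 — 2 * pi * n = 2 * pi * 2.02 = 12.692034
Step 3 — denominator = 12.692034 * 47105 = 597858.26
Step 4 — eta = 296227.8 / 597858.26 ≈ 0.49548 (5 s.f.)

0.49548


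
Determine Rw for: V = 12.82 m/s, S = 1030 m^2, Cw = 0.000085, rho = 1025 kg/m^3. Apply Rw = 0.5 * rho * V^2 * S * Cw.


Formula: Rw = 0.5 * rho * V^2 * S * Cw
Step 1 — V^2 = 12.82^2 = 164.3524
Step 2 — 0.5 * rho * V^2 = 0.5 * 1025 * 164.3524 = 84230.605
Step 3 — Rw = 84230.605 * 1030 * 0.000085 ≈ 7374.4 N (5 s.f.)

7374.4 N


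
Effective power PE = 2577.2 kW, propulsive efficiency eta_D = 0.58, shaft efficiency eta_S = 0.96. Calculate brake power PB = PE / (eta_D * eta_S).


Formula: PB = PE / (eta_D * eta_S)
Step 1 — combined efficiency = eta_D * eta_S = 0.58 * 0.96 = 0.5568
Step 2 — PB = 2577.2 / 0.5568 ≈ 4628.6 kW (5 s.f.)

4628.6 kW


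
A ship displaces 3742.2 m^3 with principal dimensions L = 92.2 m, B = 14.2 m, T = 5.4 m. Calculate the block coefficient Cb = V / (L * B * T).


Formula: Cb = V / (L * B * T)
Step 1 — L * B * T = 92.2 * 14.2 * 5.4 = 7069.896 m^3
Step 2 — Cb = 3742.2 / 7069.896 ≈ 0.52931 (5 s.f.)

0.52931


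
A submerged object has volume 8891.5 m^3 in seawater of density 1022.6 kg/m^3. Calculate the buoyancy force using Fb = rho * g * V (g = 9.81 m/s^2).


Formula: Fb = rho * g * V
Substituting: Fb = 1022.6 * 9.81 * 8891.5
Intermediate: 1022.6 * 9.81 = 10031.706
Result: Fb = 10031.706 * 8891.5 ≈ 89197000 N (5 s.f.)

89197000 N


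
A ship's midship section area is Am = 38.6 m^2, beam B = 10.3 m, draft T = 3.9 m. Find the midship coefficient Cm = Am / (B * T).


Formula: Cm = Am / (B * T)
Step 1 — B * T = 10.3 * 3.9 = 40.17 m^2
Step 2 — Cm = 38.6 / 40.17 ≈ 0.96092 (5 s.f.)

0.96092


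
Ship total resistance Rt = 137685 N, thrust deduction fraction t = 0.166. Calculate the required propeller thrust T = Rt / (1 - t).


Formula: T = Rt / (1 - t)
Step 1 — (1 - t) = 1 - 0.166 = 0.834
Step 2 — T = 137685 / 0.834 ≈ 165090 N (5 s.f.)

165090 N


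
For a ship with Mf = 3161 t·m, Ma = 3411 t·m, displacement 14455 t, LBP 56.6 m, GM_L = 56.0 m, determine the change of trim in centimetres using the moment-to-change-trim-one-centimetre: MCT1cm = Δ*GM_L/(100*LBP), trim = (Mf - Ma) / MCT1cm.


Formula: net trimming moment = Mf - Ma; MCT1cm = Δ*GM_L/(100*LBP); trim = net moment / MCT1cm
Step 1 — net trimming moment = 3161 - 3411 = -250 t·m
Step 2 — MCT1cm = 14455 * 56.0 / (100 * 56.6) = 143.0177 t·m/cm
Step 3 — trim = -250 / 143.0177 ≈ -1.7480 cm (5 s.f.)

-1.7480 cm


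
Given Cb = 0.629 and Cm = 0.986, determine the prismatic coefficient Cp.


Formula: Cp = Cb / Cm
Substituting: Cp = 0.629 / 0.986
Result: Cp ≈ 0.63793 (5 s.f.)

0.63793


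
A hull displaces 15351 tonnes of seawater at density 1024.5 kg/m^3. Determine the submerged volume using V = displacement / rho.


Formula: V = mass / rho
Step 1 — convert tonnes to kg: 15351 t * 1000 = 15351000 kg
Step 2 — V = 15351000 / 1024.5 ≈ 14984 m^3 (5 s.f.)

14984 m^3


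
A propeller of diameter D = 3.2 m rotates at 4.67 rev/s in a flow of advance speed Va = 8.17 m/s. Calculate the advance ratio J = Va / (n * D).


Formula: J = Va / (n * D)
Step 1 — n * D = 4.67 * 3.2 = 14.944
Step 2 — J = 8.17 / 14.944 ≈ 0.54671 (5 s.f.)

0.54671


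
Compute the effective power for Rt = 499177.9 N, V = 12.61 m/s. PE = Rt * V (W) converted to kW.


Formula: PE = Rt * V / 1000 (kW)
Step 1 — PE (W) = 499177.9 * 12.61 = 6294633.319 W
Step 2 — PE (kW) = 6294633.319 / 1000 ≈ 6294.6 kW (5 s.f.)

6294.6 kW


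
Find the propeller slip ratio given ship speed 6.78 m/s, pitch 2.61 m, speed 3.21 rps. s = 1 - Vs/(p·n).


Formula: s = 1 - Vs / (p * n)
Step 1 — p * n = 2.61 * 3.21 = 8.3781
Step 2 — Vs / (p*n) = 6.78 / 8.3781 = 0.809253 (6 d.p.)
Step 3 — s = 1 - 0.809253 = 0.190747

0.190747


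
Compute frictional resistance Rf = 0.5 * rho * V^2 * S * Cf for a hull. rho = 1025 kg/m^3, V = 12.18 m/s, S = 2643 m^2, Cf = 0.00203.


Formula: Rf = 0.5 * rho * V^2 * S * Cf
Step 1 — V^2 = 12.18^2 = 148.3524
Step 2 — 0.5 * rho * V^2 = 0.5 * 1025 * 148.3524 = 76030.605
Step 3 — Rf = 76030.605 * 2643 * 0.00203 ≈ 407930 N (5 s.f.)

407930 N


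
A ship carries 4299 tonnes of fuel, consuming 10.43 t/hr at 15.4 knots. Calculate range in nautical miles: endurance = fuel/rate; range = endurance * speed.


Formula: endurance = fuel / rate; range = endurance * speed
Step 1 — endurance = 4299 / 10.43 = 412.1764 hours
Step 2 — range = 412.1764 * 15.4 ≈ 6347.5 nautical miles (5 s.f.)

6347.5 NM


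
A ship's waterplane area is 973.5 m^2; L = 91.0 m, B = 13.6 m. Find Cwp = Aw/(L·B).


Formula: Cwp = Aw / (L * B)
Step 1 — L * B = 91.0 * 13.6 = 1237.6 m^2
Step 2 — Cwp = 973.5 / 1237.6 ≈ 0.78660 (5 s.f.)

0.78660


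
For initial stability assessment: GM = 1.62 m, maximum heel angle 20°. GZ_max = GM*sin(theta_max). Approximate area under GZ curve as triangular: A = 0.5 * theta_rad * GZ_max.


Formula: GZ_max = GM * sin(theta); Area = 0.5 * theta_rad * GZ_max
Step 1 — GZ_max = 1.62 * sin(20°) = 1.62 * 0.34202 = 0.554072 m
Step 2 — theta_rad = 20 * pi/180 = 0.349066 rad
Step 3 — Area = 0.5 * 0.349066 * 0.554072 ≈ 0.096704 m·rad (5 s.f.)

0.096704 m·rad


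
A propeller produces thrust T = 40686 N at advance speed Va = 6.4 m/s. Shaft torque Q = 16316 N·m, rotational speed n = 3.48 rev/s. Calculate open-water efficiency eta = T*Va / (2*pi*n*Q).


Formula: eta = T * Va / (2 * pi * n * Q)
Step 1 — numerator = T * Va = 40686 * 6.4 = 260390.4
Step 2 — 2 * pi * n = 2 * pi * 3.48 = 21.865485
Step 3 — denominator = 21.865485 * 16316 = 356757.25
Step 4 — eta = 260390.4 / 356757.25 ≈ 0.72988 (5 s.f.)

0.72988


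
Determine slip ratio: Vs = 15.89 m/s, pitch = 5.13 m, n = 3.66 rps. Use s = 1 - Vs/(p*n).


Formula: s = 1 - Vs / (p * n)
Step 1 — p * n = 5.13 * 3.66 = 18.7758
Step 2 — Vs / (p*n) = 15.89 / 18.7758 = 0.846302 (6 d.p.)
Step 3 — s = 1 - 0.846302 = 0.153698

0.153698


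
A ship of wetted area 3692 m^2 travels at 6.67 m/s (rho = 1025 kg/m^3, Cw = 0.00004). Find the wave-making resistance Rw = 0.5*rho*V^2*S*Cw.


Formula: Rw = 0.5 * rho * V^2 * S * Cw
Step 1 — V^2 = 6.67^2 = 44.4889
Step 2 — 0.5 * rho * V^2 = 0.5 * 1025 * 44.4889 = 22800.56125
Step 3 — Rw = 22800.56125 * 3692 * 0.00004 ≈ 3367.2 N (5 s.f.)

3367.2 N


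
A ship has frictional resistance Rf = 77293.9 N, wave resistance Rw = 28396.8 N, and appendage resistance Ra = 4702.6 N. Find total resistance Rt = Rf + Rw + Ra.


Formula: Rt = Rf + Rw + Ra
Substituting: Rt = 77293.9 + 28396.8 + 4702.6
Result: Rt = 110393.3 N

110393.3 N


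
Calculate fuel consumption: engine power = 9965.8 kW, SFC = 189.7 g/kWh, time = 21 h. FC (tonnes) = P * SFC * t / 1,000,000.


Formula: FC (tonnes) = P * SFC * t / 1,000,000
Step 1 — P * SFC * t = 9965.8 * 189.7 * 21 = 39700757.46 g
Step 2 — FC (tonnes) = 39700757.46 / 1,000,000 ≈ 39.701 tonnes (5 s.f.)

39.701 tonnes


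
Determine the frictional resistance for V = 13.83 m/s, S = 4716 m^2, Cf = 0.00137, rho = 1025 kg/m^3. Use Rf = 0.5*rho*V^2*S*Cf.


Formula: Rf = 0.5 * rho * V^2 * S * Cf
Step 1 — V^2 = 13.83^2 = 191.2689
Step 2 — 0.5 * rho * V^2 = 0.5 * 1025 * 191.2689 = 98025.31125
Step 3 — Rf = 98025.31125 * 4716 * 0.00137 ≈ 633330 N (5 s.f.)

633330 N


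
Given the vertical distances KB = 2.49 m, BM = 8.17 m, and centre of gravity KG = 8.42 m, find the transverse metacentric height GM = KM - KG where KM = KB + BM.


Formula: GM = KB + BM - KG
Step 1 — KM = KB + BM = 2.49 + 8.17 = 10.66 m
Step 2 — GM = KM - KG = 10.66 - 8.42 = 2.24 m

2.24 m


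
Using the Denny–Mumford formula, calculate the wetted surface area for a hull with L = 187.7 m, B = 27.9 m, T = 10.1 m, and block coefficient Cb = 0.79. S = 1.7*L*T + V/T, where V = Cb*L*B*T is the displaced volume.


Formula: S = 1.7*L*T + V/T with V = Cb*L*B*T, i.e. S = L * (1.7*T + Cb*B)
Step 1 — 1.7*T = 1.7 * 10.1 = 17.17 m
Step 2 — Cb*B = 0.79 * 27.9 = 22.041 m
Step 3 — 1.7*T + Cb*B = 17.17 + 22.041 = 39.211 m
Step 4 — S = 187.7 * 39.211 ≈ 7359.9 m^2 (5 s.f.)

7359.9 m^2


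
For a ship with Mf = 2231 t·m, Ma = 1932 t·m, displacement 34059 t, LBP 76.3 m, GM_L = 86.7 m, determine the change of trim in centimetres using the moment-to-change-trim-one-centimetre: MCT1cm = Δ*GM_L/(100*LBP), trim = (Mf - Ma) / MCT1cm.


Formula: net trimming moment = Mf - Ma; MCT1cm = Δ*GM_L/(100*LBP); trim = net moment / MCT1cm
Step 1 — net trimming moment = 2231 - 1932 = 299 t·m
Step 2 — MCT1cm = 34059 * 86.7 / (100 * 76.3) = 387.0138 t·m/cm
Step 3 — trim = 299 / 387.0138 ≈ 0.77258 cm (5 s.f.)

0.77258 cm


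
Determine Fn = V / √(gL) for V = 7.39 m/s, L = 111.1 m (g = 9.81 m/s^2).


Formula: Fn = V / sqrt(g * L)
Step 1 — g * L = 9.81 * 111.1 = 1089.891
Step 2 — sqrt(g * L) = sqrt(1089.891) = 33.013497
Step 3 — Fn = 7.39 / 33.013497 ≈ 0.22385 (5 s.f.)

0.22385


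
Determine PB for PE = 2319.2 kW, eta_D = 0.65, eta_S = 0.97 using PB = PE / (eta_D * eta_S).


Formula: PB = PE / (eta_D * eta_S)
Step 1 — combined efficiency = eta_D * eta_S = 0.65 * 0.97 = 0.6305
Step 2 — PB = 2319.2 / 0.6305 ≈ 3678.4 kW (5 s.f.)

3678.4 kW


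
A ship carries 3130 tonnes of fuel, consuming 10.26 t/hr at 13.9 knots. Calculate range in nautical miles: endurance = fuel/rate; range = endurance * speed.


Formula: endurance = fuel / rate; range = endurance * speed
Step 1 — endurance = 3130 / 10.26 = 305.0682 hours
Step 2 — range = 305.0682 * 13.9 ≈ 4240.4 nautical miles (5 s.f.)

4240.4 NM


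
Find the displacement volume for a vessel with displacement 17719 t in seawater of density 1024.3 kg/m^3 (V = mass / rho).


Formula: V = mass / rho
Step 1 — convert tonnes to kg: 17719 t * 1000 = 17719000 kg
Step 2 — V = 17719000 / 1024.3 ≈ 17299 m^3 (5 s.f.)

17299 m^3


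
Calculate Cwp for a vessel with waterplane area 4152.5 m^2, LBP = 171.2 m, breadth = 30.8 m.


Formula: Cwp = Aw / (L * B)
Step 1 — L * B = 171.2 * 30.8 = 5272.96 m^2
Step 2 — Cwp = 4152.5 / 5272.96 ≈ 0.78751 (5 s.f.)

0.78751


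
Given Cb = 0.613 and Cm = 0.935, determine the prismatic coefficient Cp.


Formula: Cp = Cb / Cm
Substituting: Cp = 0.613 / 0.935
Result: Cp ≈ 0.65561 (5 s.f.)

0.65561


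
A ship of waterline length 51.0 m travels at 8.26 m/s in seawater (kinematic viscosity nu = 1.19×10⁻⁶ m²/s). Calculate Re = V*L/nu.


Formula: Re = V * L / nu
Step 1 — V * L = 8.26 * 51.0 = 421.26 m^2/s
Step 2 — Re = 421.26 / 1.19e-6 = 3.54e+08

3.54e+08


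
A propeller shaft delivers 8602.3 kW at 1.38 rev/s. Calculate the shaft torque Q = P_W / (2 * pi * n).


Formula: Q = P_W / (2 * pi * n)
Step 1 — P_W = 8602.3 kW * 1000 = 8602300.0 W
Step 2 — 2 * pi * n = 2 * pi * 1.38 = 8.670796
Step 3 — Q = 8602300.0 / 8.670796 ≈ 992100 N·m (5 s.f.)

992100 N·m


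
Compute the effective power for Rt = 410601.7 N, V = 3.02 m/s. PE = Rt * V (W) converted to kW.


Formula: PE = Rt * V / 1000 (kW)
Step 1 — PE (W) = 410601.7 * 3.02 = 1240017.134 W
Step 2 — PE (kW) = 1240017.134 / 1000 ≈ 1240.0 kW (5 s.f.)

1240.0 kW


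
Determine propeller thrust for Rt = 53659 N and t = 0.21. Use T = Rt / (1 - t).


Formula: T = Rt / (1 - t)
Step 1 — (1 - t) = 1 - 0.21 = 0.79
Step 2 — T = 53659 / 0.79 ≈ 67923 N (5 s.f.)

67923 N


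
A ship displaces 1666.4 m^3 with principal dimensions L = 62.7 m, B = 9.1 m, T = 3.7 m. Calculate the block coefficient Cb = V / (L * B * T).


Formula: Cb = V / (L * B * T)
Step 1 — L * B * T = 62.7 * 9.1 * 3.7 = 2111.109 m^3
Step 2 — Cb = 1666.4 / 2111.109 ≈ 0.78935 (5 s.f.)

0.78935


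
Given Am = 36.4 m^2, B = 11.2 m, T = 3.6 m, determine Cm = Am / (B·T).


Formula: Cm = Am / (B * T)
Step 1 — B * T = 11.2 * 3.6 = 40.32 m^2
Step 2 — Cm = 36.4 / 40.32 ≈ 0.90278 (5 s.f.)

0.90278


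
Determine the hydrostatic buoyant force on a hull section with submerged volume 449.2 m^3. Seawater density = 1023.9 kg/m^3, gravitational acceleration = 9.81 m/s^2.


Formula: Fb = rho * g * V
Substituting: Fb = 1023.9 * 9.81 * 449.2
Intermediate: 1023.9 * 9.81 = 10044.459
Result: Fb = 10044.459 * 449.2 ≈ 4512000 N (5 s.f.)

4512000 N


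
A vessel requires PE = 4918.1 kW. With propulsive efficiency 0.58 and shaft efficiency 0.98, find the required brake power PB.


Formula: PB = PE / (eta_D * eta_S)
Step 1 — combined efficiency = eta_D * eta_S = 0.58 * 0.98 = 0.5684
Step 2 — PB = 4918.1 / 0.5684 ≈ 8652.5 kW (5 s.f.)

8652.5 kW


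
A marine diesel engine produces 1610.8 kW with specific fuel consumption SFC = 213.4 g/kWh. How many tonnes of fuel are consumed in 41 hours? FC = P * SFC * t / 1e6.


Formula: FC (tonnes) = P * SFC * t / 1,000,000
Step 1 — P * SFC * t = 1610.8 * 213.4 * 41 = 14093533.52 g
Step 2 — FC (tonnes) = 14093533.52 / 1,000,000 ≈ 14.094 tonnes (5 s.f.)

14.094 tonnes


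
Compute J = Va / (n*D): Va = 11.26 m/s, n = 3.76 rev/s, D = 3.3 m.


Formula: J = Va / (n * D)
Step 1 — n * D = 3.76 * 3.3 = 12.408
Step 2 — J = 11.26 / 12.408 ≈ 0.90748 (5 s.f.)

0.90748


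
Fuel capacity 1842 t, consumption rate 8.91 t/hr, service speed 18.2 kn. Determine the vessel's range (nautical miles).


Formula: endurance = fuel / rate; range = endurance * speed
Step 1 — endurance = 1842 / 8.91 = 206.734 hours
Step 2 — range = 206.734 * 18.2 ≈ 3762.6 nautical miles (5 s.f.)

3762.6 NM


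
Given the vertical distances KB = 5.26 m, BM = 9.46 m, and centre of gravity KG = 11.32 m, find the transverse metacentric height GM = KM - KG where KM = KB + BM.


Formula: GM = KB + BM - KG
Step 1 — KM = KB + BM = 5.26 + 9.46 = 14.72 m
Step 2 — GM = KM - KG = 14.72 - 11.32 = 3.4 m

3.4 m


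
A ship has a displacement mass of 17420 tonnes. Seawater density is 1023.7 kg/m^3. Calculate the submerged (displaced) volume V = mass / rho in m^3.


Formula: V = mass / rho
Step 1 — convert tonnes to kg: 17420 t * 1000 = 17420000 kg
Step 2 — V = 17420000 / 1023.7 ≈ 17017 m^3 (5 s.f.)

17017 m^3


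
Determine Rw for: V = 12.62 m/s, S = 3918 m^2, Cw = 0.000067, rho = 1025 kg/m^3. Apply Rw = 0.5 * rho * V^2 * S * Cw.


Formula: Rw = 0.5 * rho * V^2 * S * Cw
Step 1 — V^2 = 12.62^2 = 159.2644
Step 2 — 0.5 * rho * V^2 = 0.5 * 1025 * 159.2644 = 81623.005
Step 3 — Rw = 81623.005 * 3918 * 0.000067 ≈ 21427 N (5 s.f.)

21427 N


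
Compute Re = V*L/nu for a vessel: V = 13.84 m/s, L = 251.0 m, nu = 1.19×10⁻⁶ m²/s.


Formula: Re = V * L / nu
Step 1 — V * L = 13.84 * 251.0 = 3473.84 m^2/s
Step 2 — Re = 3473.84 / 1.19e-6 = 2.92e+09

2.92e+09


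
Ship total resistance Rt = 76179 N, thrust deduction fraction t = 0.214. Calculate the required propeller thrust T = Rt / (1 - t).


Formula: T = Rt / (1 - t)
Step 1 — (1 - t) = 1 - 0.214 = 0.786
Step 2 — T = 76179 / 0.786 ≈ 96920 N (5 s.f.)

96920 N


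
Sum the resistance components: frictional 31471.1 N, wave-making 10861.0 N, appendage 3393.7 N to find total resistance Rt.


Formula: Rt = Rf + Rw + Ra
Substituting: Rt = 31471.1 + 10861.0 + 3393.7
Result: Rt = 45725.8 N

45725.8 N


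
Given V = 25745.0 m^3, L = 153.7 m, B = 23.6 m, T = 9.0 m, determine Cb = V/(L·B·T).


Formula: Cb = V / (L * B * T)
Step 1 — L * B * T = 153.7 * 23.6 * 9.0 = 32645.88 m^3
Step 2 — Cb = 25745.0 / 32645.88 ≈ 0.78861 (5 s.f.)

0.78861


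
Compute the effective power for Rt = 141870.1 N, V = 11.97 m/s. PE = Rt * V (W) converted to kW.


Formula: PE = Rt * V / 1000 (kW)
Step 1 — PE (W) = 141870.1 * 11.97 = 1698185.097 W
Step 2 — PE (kW) = 1698185.097 / 1000 ≈ 1698.2 kW (5 s.f.)

1698.2 kW


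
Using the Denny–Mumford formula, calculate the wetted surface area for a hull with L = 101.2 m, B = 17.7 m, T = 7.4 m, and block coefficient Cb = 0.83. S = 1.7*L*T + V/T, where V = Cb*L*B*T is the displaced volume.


Formula: S = 1.7*L*T + V/T with V = Cb*L*B*T, i.e. S = L * (1.7*T + Cb*B)
Step 1 — 1.7*T = 1.7 * 7.4 = 12.58 m
Step 2 — Cb*B = 0.83 * 17.7 = 14.691 m
Step 3 — 1.7*T + Cb*B = 12.58 + 14.691 = 27.271 m
Step 4 — S = 101.2 * 27.271 ≈ 2759.8 m^2 (5 s.f.)

2759.8 m^2


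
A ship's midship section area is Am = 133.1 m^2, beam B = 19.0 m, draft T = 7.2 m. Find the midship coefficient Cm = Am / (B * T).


Formula: Cm = Am / (B * T)
Step 1 — B * T = 19.0 * 7.2 = 136.8 m^2
Step 2 — Cm = 133.1 / 136.8 ≈ 0.97295 (5 s.f.)

0.97295


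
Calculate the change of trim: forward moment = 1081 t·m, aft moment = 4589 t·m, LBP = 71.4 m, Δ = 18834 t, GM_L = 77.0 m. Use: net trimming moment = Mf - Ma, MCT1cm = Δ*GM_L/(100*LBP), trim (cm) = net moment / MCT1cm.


Formula: net trimming moment = Mf - Ma; MCT1cm = Δ*GM_L/(100*LBP); trim = net moment / MCT1cm
Step 1 — net trimming moment = 1081 - 4589 = -3508 t·m
Step 2 — MCT1cm = 18834 * 77.0 / (100 * 71.4) = 203.1118 t·m/cm
Step 3 — trim = -3508 / 203.1118 ≈ -17.271 cm (5 s.f.)

-17.271 cm


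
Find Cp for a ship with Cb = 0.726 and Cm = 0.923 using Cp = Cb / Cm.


Formula: Cp = Cb / Cm
Substituting: Cp = 0.726 / 0.923
Result: Cp ≈ 0.78657 (5 s.f.)

0.78657


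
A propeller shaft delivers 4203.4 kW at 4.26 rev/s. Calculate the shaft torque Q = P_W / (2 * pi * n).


Formula: Q = P_W / (2 * pi * n)
Step 1 — P_W = 4203.4 kW * 1000 = 4203400.0 W
Step 2 — 2 * pi * n = 2 * pi * 4.26 = 26.766369
Step 3 — Q = 4203400.0 / 26.766369 ≈ 157040 N·m (5 s.f.)

157040 N·m


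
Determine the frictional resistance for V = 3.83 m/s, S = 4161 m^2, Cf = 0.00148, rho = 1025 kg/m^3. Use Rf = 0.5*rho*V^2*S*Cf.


Formula: Rf = 0.5 * rho * V^2 * S * Cf
Step 1 — V^2 = 3.83^2 = 14.6689
Step 2 — 0.5 * rho * V^2 = 0.5 * 1025 * 14.6689 = 7517.81125
Step 3 — Rf = 7517.81125 * 4161 * 0.00148 ≈ 46297 N (5 s.f.)

46297 N


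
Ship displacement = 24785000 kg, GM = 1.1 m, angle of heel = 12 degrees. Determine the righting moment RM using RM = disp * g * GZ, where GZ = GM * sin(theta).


Formula: GZ = GM * sin(theta); RM = disp * g * GZ
Step 1 — GZ = 1.1 * sin(12°) = 1.1 * 0.207912 = 0.228703 m
Step 2 — RM = 24785000 * 9.81 * 0.228703 ≈ 55607000 N·m (5 s.f.)

55607000 N·m


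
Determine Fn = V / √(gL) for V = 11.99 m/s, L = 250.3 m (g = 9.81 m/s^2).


Formula: Fn = V / sqrt(g * L)
Step 1 — g * L = 9.81 * 250.3 = 2455.443
Step 2 — sqrt(g * L) = sqrt(2455.443) = 49.552427
Step 3 — Fn = 11.99 / 49.552427 ≈ 0.24197 (5 s.f.)

0.24197


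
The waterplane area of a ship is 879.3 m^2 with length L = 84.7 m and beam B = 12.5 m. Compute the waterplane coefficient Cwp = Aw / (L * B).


Formula: Cwp = Aw / (L * B)
Step 1 — L * B = 84.7 * 12.5 = 1058.75 m^2
Step 2 — Cwp = 879.3 / 1058.75 ≈ 0.83051 (5 s.f.)

0.83051


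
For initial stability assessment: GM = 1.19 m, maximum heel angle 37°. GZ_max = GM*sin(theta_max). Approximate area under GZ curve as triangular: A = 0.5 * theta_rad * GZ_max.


Formula: GZ_max = GM * sin(theta); Area = 0.5 * theta_rad * GZ_max
Step 1 — GZ_max = 1.19 * sin(37°) = 1.19 * 0.601815 = 0.71616 m
Step 2 — theta_rad = 37 * pi/180 = 0.645772 rad
Step 3 — Area = 0.5 * 0.645772 * 0.71616 ≈ 0.23124 m·rad (5 s.f.)

0.23124 m·rad


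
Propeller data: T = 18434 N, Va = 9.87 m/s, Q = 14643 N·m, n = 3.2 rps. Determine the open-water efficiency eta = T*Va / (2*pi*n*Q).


Formula: eta = T * Va / (2 * pi * n * Q)
Step 1 — numerator = T * Va = 18434 * 9.87 = 181943.58
Step 2 — 2 * pi * n = 2 * pi * 3.2 = 20.106193
Step 3 — denominator = 20.106193 * 14643 = 294414.98
Step 4 — eta = 181943.58 / 294414.98 ≈ 0.61798 (5 s.f.)

0.61798


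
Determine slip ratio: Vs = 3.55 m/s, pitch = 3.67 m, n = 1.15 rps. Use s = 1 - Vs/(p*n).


Formula: s = 1 - Vs / (p * n)
Step 1 — p * n = 3.67 * 1.15 = 4.2205
Step 2 — Vs / (p*n) = 3.55 / 4.2205 = 0.841133 (6 d.p.)
Step 3 — s = 1 - 0.841133 = 0.158867

0.158867
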